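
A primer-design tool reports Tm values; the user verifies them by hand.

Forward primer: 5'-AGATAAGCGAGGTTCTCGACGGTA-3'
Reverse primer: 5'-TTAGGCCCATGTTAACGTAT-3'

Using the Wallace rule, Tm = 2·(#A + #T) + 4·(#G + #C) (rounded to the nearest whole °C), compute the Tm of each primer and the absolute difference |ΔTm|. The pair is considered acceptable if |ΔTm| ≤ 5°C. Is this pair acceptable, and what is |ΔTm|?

|ΔTm| = 16°C; the pair is not acceptable.

Forward: A=7 T=5 G=8 C=4 → Tm = 2·12 + 4·12 = 72°C.
Reverse: A=5 T=7 G=4 C=4 → Tm = 2·12 + 4·8 = 56°C.
|ΔTm| = |72 − 56| = 16°C, > 5°C.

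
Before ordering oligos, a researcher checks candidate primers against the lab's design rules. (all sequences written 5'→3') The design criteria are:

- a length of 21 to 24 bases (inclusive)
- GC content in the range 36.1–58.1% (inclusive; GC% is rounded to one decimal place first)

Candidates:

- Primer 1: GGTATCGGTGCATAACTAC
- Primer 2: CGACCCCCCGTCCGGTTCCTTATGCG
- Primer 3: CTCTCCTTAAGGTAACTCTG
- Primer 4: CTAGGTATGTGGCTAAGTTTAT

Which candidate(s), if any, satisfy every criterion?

Primer 4 only.

Primer 1 (19 nt, A=5 T=5 G=5 C=4): length 19, outside 21–24 ✗; GC 9/19 = 47.4% ✓ — fails.
Primer 2 (26 nt, A=2 T=6 G=6 C=12): length 26, outside 21–24 ✗; GC 18/26 = 69.2%, outside 36.1–58.1% ✗ — fails.
Primer 3 (20 nt, A=4 T=7 G=3 C=6): length 20, outside 21–24 ✗; GC 9/20 = 45.0% ✓ — fails.
Primer 4 (22 nt, A=5 T=9 G=6 C=2): length 22 ✓; GC 8/22 = 36.4% ✓ — passes.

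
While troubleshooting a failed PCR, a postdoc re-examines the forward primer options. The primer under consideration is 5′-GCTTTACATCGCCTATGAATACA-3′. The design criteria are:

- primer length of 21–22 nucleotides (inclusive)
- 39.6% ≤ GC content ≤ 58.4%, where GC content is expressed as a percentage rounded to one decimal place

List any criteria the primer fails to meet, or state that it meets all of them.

Fails: length, GC content.

Base counts: A=7, T=7, G=3, C=6 (length 23).
length: length 23, outside 21–22 ✗
GC content: GC 9/23 = 39.1%, outside 39.6–58.4% ✗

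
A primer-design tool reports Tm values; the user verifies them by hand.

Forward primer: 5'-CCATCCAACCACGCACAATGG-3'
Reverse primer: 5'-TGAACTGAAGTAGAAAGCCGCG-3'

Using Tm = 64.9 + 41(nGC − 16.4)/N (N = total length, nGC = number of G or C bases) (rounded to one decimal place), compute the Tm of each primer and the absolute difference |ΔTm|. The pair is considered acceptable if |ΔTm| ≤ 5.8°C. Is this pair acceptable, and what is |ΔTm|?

|ΔTm| = 1.5°C; the pair is acceptable.

Forward: G+C = 12, N = 21 → Tm = 64.9 + 41·(12 − 16.4)/21 = 56.3°C.
Reverse: G+C = 11, N = 22 → Tm = 64.9 + 41·(11 − 16.4)/22 = 54.8°C.
|ΔTm| = |56.3 − 54.8| = 1.5°C, ≤ 5.8°C.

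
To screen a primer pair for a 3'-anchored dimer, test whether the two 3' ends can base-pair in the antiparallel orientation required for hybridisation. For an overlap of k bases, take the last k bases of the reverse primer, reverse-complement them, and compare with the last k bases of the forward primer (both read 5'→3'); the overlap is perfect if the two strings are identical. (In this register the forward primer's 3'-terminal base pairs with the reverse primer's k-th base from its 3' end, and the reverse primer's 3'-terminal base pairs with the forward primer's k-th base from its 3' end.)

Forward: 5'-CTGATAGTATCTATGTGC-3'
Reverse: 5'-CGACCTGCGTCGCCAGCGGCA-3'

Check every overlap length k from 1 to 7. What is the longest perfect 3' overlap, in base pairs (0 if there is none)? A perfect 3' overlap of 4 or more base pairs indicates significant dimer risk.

Last 7 bases (5'→3') — forward …TATGTGC, reverse …AGCGGCA.
Reverse complement of the reverse primer's last 7 bases: TGCCGCT; its first k bases are the reverse complement of the reverse primer's last k bases, so a perfect k-base overlap needs the forward primer's last k bases to equal them.
Comparing (forward last k vs required): k=1: C vs T ✗; k=2: GC vs TG ✗; k=3: TGC vs TGC ✓; k=4: GTGC vs TGCC ✗; k=5: TGTGC vs TGCCG ✗; k=6: ATGTGC vs TGCCGC ✗; k=7: TATGTGC vs TGCCGCT ✗.
Only k = 3 is perfect, so the longest perfect 3' overlap is 3.

Longest perfect overlap: 3 complementary base pairs; below the dimer-risk threshold (threshold 4).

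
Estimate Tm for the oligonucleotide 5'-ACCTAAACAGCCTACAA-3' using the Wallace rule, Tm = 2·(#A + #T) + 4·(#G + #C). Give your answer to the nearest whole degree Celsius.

48°C

Base counts: A=8, T=2, G=1, C=6 (length 17).
Tm = 2·(8+2) + 4·(1+6) = 2·10 + 4·7 = 20 + 28 = 48°C.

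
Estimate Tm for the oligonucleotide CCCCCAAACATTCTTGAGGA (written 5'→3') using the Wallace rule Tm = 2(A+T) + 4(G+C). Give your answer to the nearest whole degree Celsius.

Base counts: A=6, T=4, G=3, C=7 (length 20).
Tm = 2·(6+4) + 4·(3+7) = 2·10 + 4·10 = 20 + 40 = 60°C.

60°C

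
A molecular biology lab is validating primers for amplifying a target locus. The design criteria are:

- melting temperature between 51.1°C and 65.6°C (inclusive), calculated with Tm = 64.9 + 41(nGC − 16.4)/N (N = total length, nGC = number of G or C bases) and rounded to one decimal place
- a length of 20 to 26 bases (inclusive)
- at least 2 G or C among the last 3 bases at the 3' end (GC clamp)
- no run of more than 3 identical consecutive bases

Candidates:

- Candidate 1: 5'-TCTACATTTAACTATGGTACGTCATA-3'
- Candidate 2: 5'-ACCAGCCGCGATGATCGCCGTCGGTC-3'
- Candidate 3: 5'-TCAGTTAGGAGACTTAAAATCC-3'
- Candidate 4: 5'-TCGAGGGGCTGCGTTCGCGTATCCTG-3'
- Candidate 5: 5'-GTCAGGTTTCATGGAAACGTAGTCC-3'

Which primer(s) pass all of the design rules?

Candidate 1 (26 nt, A=8 T=10 G=3 C=5): Tm = 64.9 + 41·(8 − 16.4)/26 = 51.7°C ✓; length 26 ✓; 3' end ATA has 0 G/C, need ≥2 ✗; longest run = 3 ✓ — fails.
Candidate 2 (26 nt, A=4 T=4 G=8 C=10): Tm = 64.9 + 41·(18 − 16.4)/26 = 67.4°C, outside 51.1–65.6°C ✗; length 26 ✓; 3' end GTC has 2 G/C ✓; longest run = 2 ✓ — fails.
Candidate 3 (22 nt, A=8 T=6 G=4 C=4): Tm = 64.9 + 41·(8 − 16.4)/22 = 49.2°C, outside 51.1–65.6°C ✗; length 22 ✓; 3' end TCC has 2 G/C ✓; longest run = 4, exceeds 3 ✗ — fails.
Candidate 4 (26 nt, A=2 T=7 G=10 C=7): Tm = 64.9 + 41·(17 − 16.4)/26 = 65.8°C, outside 51.1–65.6°C ✗; length 26 ✓; 3' end CTG has 2 G/C ✓; longest run = 4, exceeds 3 ✗ — fails.
Candidate 5 (25 nt, A=6 T=7 G=7 C=5): Tm = 64.9 + 41·(12 − 16.4)/25 = 57.7°C ✓; length 25 ✓; 3' end TCC has 2 G/C ✓; longest run = 3 ✓ — passes.

Candidate 5 only.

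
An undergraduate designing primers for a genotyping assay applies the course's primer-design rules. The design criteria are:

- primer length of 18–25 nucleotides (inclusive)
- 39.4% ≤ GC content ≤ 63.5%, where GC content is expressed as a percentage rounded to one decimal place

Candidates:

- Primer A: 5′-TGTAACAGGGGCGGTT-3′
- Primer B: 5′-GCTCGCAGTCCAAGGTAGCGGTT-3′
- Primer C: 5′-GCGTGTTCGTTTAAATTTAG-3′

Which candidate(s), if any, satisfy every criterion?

Primer A (16 nt, A=3 T=4 G=7 C=2): length 16, outside 18–25 ✗; GC 9/16 = 56.3% ✓ — fails.
Primer B (23 nt, A=4 T=5 G=8 C=6): length 23 ✓; GC 14/23 = 60.9% ✓ — passes.
Primer C (20 nt, A=4 T=9 G=5 C=2): length 20 ✓; GC 7/20 = 35.0%, outside 39.4–63.5% ✗ — fails.

Primer B only.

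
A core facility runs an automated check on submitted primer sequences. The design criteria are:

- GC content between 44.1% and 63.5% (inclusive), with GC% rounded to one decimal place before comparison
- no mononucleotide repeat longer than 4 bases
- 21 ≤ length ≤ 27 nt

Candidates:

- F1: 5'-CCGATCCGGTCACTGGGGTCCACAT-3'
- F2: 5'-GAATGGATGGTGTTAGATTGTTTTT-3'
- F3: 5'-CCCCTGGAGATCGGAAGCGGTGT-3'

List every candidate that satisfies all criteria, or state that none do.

None of the candidates satisfy all criteria.

F1 (25 nt, A=4 T=5 G=7 C=9): GC 16/25 = 64.0%, outside 44.1–63.5% ✗; longest run = 4 ✓; length 25 ✓ — fails.
F2 (25 nt, A=5 T=12 G=8 C=0): GC 8/25 = 32.0%, outside 44.1–63.5% ✗; longest run = 5, exceeds 4 ✗; length 25 ✓ — fails.
F3 (23 nt, A=4 T=4 G=9 C=6): GC 15/23 = 65.2%, outside 44.1–63.5% ✗; longest run = 4 ✓; length 23 ✓ — fails.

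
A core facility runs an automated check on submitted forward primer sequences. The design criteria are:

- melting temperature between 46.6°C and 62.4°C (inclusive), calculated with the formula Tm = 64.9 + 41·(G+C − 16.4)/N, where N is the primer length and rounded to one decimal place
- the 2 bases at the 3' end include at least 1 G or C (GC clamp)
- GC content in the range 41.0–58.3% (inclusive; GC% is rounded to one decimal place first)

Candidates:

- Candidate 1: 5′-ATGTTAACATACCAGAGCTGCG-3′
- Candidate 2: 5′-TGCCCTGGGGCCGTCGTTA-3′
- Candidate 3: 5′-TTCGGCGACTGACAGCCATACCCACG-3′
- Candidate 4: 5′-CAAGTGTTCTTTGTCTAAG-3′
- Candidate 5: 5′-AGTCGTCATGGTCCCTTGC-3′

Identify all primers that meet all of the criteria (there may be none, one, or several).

Candidate 1 (22 nt, A=7 T=5 G=5 C=5): Tm = 64.9 + 41·(10 − 16.4)/22 = 53.0°C ✓; 3' end CG has 2 G/C ✓; GC 10/22 = 45.5% ✓ — passes.
Candidate 2 (19 nt, A=1 T=5 G=7 C=6): Tm = 64.9 + 41·(13 − 16.4)/19 = 57.6°C ✓; 3' end TA has 0 G/C, need ≥1 ✗; GC 13/19 = 68.4%, outside 41.0–58.3% ✗ — fails.
Candidate 3 (26 nt, A=6 T=4 G=6 C=10): Tm = 64.9 + 41·(16 − 16.4)/26 = 64.3°C, outside 46.6–62.4°C ✗; 3' end CG has 2 G/C ✓; GC 16/26 = 61.5%, outside 41.0–58.3% ✗ — fails.
Candidate 4 (19 nt, A=4 T=8 G=4 C=3): Tm = 64.9 + 41·(7 − 16.4)/19 = 44.6°C, outside 46.6–62.4°C ✗; 3' end AG has 1 G/C ✓; GC 7/19 = 36.8%, outside 41.0–58.3% ✗ — fails.
Candidate 5 (19 nt, A=2 T=6 G=5 C=6): Tm = 64.9 + 41·(11 − 16.4)/19 = 53.2°C ✓; 3' end GC has 2 G/C ✓; GC 11/19 = 57.9% ✓ — passes.

Candidate 1 and Candidate 5.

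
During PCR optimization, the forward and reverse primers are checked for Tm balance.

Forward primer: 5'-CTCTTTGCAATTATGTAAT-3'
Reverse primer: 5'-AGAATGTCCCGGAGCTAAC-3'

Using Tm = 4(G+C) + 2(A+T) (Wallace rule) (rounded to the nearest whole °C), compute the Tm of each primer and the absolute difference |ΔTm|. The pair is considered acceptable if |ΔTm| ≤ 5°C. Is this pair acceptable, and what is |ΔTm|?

|ΔTm| = 10°C; the pair is not acceptable.

Forward: A=5 T=9 G=2 C=3 → Tm = 2·14 + 4·5 = 48°C.
Reverse: A=6 T=3 G=5 C=5 → Tm = 2·9 + 4·10 = 58°C.
|ΔTm| = |48 − 58| = 10°C, > 5°C.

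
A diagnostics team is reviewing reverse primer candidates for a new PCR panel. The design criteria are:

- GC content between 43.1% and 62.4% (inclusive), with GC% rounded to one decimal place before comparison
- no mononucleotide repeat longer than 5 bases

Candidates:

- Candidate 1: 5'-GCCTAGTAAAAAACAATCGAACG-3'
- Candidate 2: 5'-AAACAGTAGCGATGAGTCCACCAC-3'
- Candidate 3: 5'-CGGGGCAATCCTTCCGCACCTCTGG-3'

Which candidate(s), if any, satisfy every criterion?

Candidate 2 only.

Candidate 1 (23 nt, A=11 T=3 G=4 C=5): GC 9/23 = 39.1%, outside 43.1–62.4% ✗; longest run = 6, exceeds 5 ✗ — fails.
Candidate 2 (24 nt, A=9 T=3 G=5 C=7): GC 12/24 = 50.0% ✓; longest run = 3 ✓ — passes.
Candidate 3 (25 nt, A=3 T=5 G=7 C=10): GC 17/25 = 68.0%, outside 43.1–62.4% ✗; longest run = 4 ✓ — fails.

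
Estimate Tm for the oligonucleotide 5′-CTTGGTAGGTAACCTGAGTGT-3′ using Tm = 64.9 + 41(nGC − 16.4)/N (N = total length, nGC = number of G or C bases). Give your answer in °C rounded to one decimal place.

Base counts: A=4, T=7, G=7, C=3; G+C = 10, N = 21.
Tm = 64.9 + 41·(10 − 16.4)/21 = 64.9 + -262.40/21 = 52.4°C.

52.4°C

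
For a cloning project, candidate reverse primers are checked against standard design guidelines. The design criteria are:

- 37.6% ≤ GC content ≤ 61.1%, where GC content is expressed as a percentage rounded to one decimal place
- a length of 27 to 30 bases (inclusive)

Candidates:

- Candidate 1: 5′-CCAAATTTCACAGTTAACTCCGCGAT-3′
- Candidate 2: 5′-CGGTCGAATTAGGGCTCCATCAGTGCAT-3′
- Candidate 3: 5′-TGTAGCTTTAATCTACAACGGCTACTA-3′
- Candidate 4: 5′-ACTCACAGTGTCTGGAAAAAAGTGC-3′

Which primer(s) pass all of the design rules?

Candidate 2 only.

Candidate 1 (26 nt, A=8 T=7 G=3 C=8): GC 11/26 = 42.3% ✓; length 26, outside 27–30 ✗ — fails.
Candidate 2 (28 nt, A=6 T=7 G=8 C=7): GC 15/28 = 53.6% ✓; length 28 ✓ — passes.
Candidate 3 (27 nt, A=8 T=9 G=4 C=6): GC 10/27 = 37.0%, outside 37.6–61.1% ✗; length 27 ✓ — fails.
Candidate 4 (25 nt, A=9 T=5 G=6 C=5): GC 11/25 = 44.0% ✓; length 25, outside 27–30 ✗ — fails.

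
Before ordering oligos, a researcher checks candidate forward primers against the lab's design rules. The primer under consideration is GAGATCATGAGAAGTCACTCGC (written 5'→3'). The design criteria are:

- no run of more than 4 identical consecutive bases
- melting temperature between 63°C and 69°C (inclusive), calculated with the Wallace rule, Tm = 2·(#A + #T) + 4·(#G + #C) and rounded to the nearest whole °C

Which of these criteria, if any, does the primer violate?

Base counts: A=7, T=4, G=6, C=5 (length 22).
homopolymer run: longest run = 2 ✓
Tm: Tm = 2·11 + 4·11 = 66°C ✓

Meets all criteria.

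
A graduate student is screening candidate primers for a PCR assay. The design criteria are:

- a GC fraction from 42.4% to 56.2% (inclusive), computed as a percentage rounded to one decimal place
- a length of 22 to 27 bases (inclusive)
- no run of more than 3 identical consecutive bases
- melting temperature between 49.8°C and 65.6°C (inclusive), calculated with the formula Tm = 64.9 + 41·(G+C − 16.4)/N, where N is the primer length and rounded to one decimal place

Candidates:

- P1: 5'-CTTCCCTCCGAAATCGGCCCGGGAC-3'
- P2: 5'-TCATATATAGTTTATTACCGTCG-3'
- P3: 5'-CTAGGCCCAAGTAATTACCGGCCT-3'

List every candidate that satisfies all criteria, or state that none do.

P1 (25 nt, A=4 T=4 G=6 C=11): GC 17/25 = 68.0%, outside 42.4–56.2% ✗; length 25 ✓; longest run = 3 ✓; Tm = 64.9 + 41·(17 − 16.4)/25 = 65.9°C, outside 49.8–65.6°C ✗ — fails.
P2 (23 nt, A=6 T=10 G=3 C=4): GC 7/23 = 30.4%, outside 42.4–56.2% ✗; length 23 ✓; longest run = 3 ✓; Tm = 64.9 + 41·(7 − 16.4)/23 = 48.1°C, outside 49.8–65.6°C ✗ — fails.
P3 (24 nt, A=6 T=5 G=5 C=8): GC 13/24 = 54.2% ✓; length 24 ✓; longest run = 3 ✓; Tm = 64.9 + 41·(13 − 16.4)/24 = 59.1°C ✓ — passes.

P3 only.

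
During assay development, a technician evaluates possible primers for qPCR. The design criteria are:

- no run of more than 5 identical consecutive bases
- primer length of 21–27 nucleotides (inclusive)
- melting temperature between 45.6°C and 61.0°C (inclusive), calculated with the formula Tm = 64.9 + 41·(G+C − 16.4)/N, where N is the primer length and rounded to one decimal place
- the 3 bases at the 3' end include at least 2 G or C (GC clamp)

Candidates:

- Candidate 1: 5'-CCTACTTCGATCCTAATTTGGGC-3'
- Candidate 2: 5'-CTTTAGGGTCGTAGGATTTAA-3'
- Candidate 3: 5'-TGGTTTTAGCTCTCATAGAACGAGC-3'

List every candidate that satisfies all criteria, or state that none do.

Candidate 1 and Candidate 3.

Candidate 1 (23 nt, A=4 T=8 G=4 C=7): longest run = 3 ✓; length 23 ✓; Tm = 64.9 + 41·(11 − 16.4)/23 = 55.3°C ✓; 3' end GGC has 3 G/C ✓ — passes.
Candidate 2 (21 nt, A=5 T=8 G=6 C=2): longest run = 3 ✓; length 21 ✓; Tm = 64.9 + 41·(8 − 16.4)/21 = 48.5°C ✓; 3' end TAA has 0 G/C, need ≥2 ✗ — fails.
Candidate 3 (25 nt, A=6 T=8 G=6 C=5): longest run = 4 ✓; length 25 ✓; Tm = 64.9 + 41·(11 − 16.4)/25 = 56.0°C ✓; 3' end AGC has 2 G/C ✓ — passes.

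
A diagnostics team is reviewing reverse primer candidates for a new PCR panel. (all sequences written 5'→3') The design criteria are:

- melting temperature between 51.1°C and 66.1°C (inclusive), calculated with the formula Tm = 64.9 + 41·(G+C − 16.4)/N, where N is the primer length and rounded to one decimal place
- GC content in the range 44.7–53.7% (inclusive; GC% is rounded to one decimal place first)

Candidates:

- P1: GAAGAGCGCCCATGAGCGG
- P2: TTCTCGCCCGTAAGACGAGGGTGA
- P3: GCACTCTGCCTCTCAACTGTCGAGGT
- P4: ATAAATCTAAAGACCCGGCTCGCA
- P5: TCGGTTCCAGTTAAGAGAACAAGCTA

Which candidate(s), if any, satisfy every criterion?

P1 (19 nt, A=5 T=1 G=8 C=5): Tm = 64.9 + 41·(13 − 16.4)/19 = 57.6°C ✓; GC 13/19 = 68.4%, outside 44.7–53.7% ✗ — fails.
P2 (24 nt, A=5 T=5 G=8 C=6): Tm = 64.9 + 41·(14 − 16.4)/24 = 60.8°C ✓; GC 14/24 = 58.3%, outside 44.7–53.7% ✗ — fails.
P3 (26 nt, A=4 T=7 G=6 C=9): Tm = 64.9 + 41·(15 − 16.4)/26 = 62.7°C ✓; GC 15/26 = 57.7%, outside 44.7–53.7% ✗ — fails.
P4 (24 nt, A=9 T=4 G=4 C=7): Tm = 64.9 + 41·(11 − 16.4)/24 = 55.7°C ✓; GC 11/24 = 45.8% ✓ — passes.
P5 (26 nt, A=9 T=6 G=6 C=5): Tm = 64.9 + 41·(11 − 16.4)/26 = 56.4°C ✓; GC 11/26 = 42.3%, outside 44.7–53.7% ✗ — fails.

P4 only.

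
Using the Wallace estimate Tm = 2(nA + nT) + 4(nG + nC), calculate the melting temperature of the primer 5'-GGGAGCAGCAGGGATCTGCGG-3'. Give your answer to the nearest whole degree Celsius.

Base counts: A=4, T=2, G=11, C=4 (length 21).
Tm = 2·(4+2) + 4·(11+4) = 2·6 + 4·15 = 12 + 60 = 72°C.

72°C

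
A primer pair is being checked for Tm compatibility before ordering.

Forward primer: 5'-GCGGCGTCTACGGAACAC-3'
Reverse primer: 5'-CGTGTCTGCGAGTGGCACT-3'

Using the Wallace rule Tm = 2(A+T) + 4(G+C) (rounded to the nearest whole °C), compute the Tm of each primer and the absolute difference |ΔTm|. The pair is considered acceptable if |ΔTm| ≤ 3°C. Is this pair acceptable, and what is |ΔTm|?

|ΔTm| = 2°C; the pair is acceptable.

Forward: A=4 T=2 G=6 C=6 → Tm = 2·6 + 4·12 = 60°C.
Reverse: A=2 T=5 G=7 C=5 → Tm = 2·7 + 4·12 = 62°C.
|ΔTm| = |60 − 62| = 2°C, ≤ 3°C.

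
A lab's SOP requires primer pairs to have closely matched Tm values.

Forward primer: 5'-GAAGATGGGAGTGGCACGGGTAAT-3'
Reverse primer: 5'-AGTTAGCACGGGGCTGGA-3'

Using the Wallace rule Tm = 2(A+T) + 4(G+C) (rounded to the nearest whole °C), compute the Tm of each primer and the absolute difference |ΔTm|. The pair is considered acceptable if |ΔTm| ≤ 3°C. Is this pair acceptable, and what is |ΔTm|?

Forward: A=7 T=4 G=11 C=2 → Tm = 2·11 + 4·13 = 74°C.
Reverse: A=4 T=3 G=8 C=3 → Tm = 2·7 + 4·11 = 58°C.
|ΔTm| = |74 − 58| = 16°C, > 3°C.

|ΔTm| = 16°C; the pair is not acceptable.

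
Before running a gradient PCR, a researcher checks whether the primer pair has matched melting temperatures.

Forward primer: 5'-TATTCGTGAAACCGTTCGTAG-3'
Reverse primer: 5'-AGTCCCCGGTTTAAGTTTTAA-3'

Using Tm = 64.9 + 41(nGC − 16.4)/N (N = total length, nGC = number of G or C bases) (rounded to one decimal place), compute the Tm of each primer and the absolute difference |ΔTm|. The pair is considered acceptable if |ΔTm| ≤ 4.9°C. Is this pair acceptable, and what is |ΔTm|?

Forward: G+C = 9, N = 21 → Tm = 64.9 + 41·(9 − 16.4)/21 = 50.5°C.
Reverse: G+C = 8, N = 21 → Tm = 64.9 + 41·(8 − 16.4)/21 = 48.5°C.
|ΔTm| = |50.5 − 48.5| = 2.0°C, ≤ 4.9°C.

|ΔTm| = 2.0°C; the pair is acceptable.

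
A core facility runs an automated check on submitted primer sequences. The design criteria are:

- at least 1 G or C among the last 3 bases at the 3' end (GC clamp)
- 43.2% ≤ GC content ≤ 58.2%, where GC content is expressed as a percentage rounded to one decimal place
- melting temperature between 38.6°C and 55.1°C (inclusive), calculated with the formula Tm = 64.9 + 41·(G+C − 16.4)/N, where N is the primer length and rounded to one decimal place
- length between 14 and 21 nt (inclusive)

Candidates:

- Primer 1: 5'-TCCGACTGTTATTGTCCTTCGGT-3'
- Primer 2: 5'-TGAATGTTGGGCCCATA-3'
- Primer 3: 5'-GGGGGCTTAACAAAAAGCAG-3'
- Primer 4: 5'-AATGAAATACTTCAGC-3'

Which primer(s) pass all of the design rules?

Primer 1 (23 nt, A=2 T=10 G=5 C=6): 3' end GGT has 2 G/C ✓; GC 11/23 = 47.8% ✓; Tm = 64.9 + 41·(11 − 16.4)/23 = 55.3°C, outside 38.6–55.1°C ✗; length 23, outside 14–21 ✗ — fails.
Primer 2 (17 nt, A=4 T=5 G=5 C=3): 3' end ATA has 0 G/C, need ≥1 ✗; GC 8/17 = 47.1% ✓; Tm = 64.9 + 41·(8 − 16.4)/17 = 44.6°C ✓; length 17 ✓ — fails.
Primer 3 (20 nt, A=8 T=2 G=7 C=3): 3' end CAG has 2 G/C ✓; GC 10/20 = 50.0% ✓; Tm = 64.9 + 41·(10 − 16.4)/20 = 51.8°C ✓; length 20 ✓ — passes.
Primer 4 (16 nt, A=7 T=4 G=2 C=3): 3' end AGC has 2 G/C ✓; GC 5/16 = 31.3%, outside 43.2–58.2% ✗; Tm = 64.9 + 41·(5 − 16.4)/16 = 35.7°C, outside 38.6–55.1°C ✗; length 16 ✓ — fails.

Primer 3 only.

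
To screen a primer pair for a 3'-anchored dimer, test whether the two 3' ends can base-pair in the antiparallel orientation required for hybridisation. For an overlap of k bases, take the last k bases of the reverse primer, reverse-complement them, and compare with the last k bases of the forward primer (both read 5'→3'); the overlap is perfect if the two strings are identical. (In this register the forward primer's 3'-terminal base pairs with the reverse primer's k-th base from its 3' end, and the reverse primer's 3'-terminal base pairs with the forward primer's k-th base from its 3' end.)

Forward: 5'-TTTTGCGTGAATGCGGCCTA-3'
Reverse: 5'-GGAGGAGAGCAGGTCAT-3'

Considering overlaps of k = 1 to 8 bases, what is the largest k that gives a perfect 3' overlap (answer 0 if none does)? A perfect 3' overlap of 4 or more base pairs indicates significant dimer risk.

Last 8 bases (5'→3') — forward …GCGGCCTA, reverse …CAGGTCAT.
Reverse complement of the reverse primer's last 8 bases: ATGACCTG; its first k bases are the reverse complement of the reverse primer's last k bases, so a perfect k-base overlap needs the forward primer's last k bases to equal them.
Comparing (forward last k vs required): k=1: A vs A ✓; k=2: TA vs AT ✗; k=3: CTA vs ATG ✗; k=4: CCTA vs ATGA ✗; k=5: GCCTA vs ATGAC ✗; k=6: GGCCTA vs ATGACC ✗; k=7: CGGCCTA vs ATGACCT ✗; k=8: GCGGCCTA vs ATGACCTG ✗.
Only k = 1 is perfect, so the longest perfect 3' overlap is 1.

Longest perfect overlap: 1 complementary base pair; below the dimer-risk threshold (threshold 4).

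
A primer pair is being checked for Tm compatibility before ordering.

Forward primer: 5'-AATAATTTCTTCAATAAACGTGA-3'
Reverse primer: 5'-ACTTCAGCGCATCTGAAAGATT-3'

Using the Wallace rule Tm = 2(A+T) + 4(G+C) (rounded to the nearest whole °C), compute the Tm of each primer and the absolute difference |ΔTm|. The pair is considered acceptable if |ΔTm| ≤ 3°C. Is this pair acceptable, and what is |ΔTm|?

|ΔTm| = 6°C; the pair is not acceptable.

Forward: A=10 T=8 G=2 C=3 → Tm = 2·18 + 4·5 = 56°C.
Reverse: A=7 T=6 G=4 C=5 → Tm = 2·13 + 4·9 = 62°C.
|ΔTm| = |56 − 62| = 6°C, > 3°C.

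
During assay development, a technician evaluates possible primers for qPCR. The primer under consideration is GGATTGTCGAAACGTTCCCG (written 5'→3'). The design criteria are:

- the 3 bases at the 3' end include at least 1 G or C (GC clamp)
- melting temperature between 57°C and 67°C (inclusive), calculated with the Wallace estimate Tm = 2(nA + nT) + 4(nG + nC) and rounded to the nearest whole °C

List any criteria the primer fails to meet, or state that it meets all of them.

Base counts: A=4, T=5, G=6, C=5 (length 20).
GC clamp: 3' end CCG has 3 G/C ✓
Tm: Tm = 2·9 + 4·11 = 62°C ✓

Meets all criteria.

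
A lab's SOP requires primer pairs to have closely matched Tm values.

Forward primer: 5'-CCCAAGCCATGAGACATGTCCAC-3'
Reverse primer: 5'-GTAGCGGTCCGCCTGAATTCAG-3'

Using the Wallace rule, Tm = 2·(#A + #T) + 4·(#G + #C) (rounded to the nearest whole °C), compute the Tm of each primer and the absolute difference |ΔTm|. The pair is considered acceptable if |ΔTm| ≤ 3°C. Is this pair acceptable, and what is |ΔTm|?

Forward: A=7 T=3 G=4 C=9 → Tm = 2·10 + 4·13 = 72°C.
Reverse: A=4 T=5 G=7 C=6 → Tm = 2·9 + 4·13 = 70°C.
|ΔTm| = |72 − 70| = 2°C, ≤ 3°C.

|ΔTm| = 2°C; the pair is acceptable.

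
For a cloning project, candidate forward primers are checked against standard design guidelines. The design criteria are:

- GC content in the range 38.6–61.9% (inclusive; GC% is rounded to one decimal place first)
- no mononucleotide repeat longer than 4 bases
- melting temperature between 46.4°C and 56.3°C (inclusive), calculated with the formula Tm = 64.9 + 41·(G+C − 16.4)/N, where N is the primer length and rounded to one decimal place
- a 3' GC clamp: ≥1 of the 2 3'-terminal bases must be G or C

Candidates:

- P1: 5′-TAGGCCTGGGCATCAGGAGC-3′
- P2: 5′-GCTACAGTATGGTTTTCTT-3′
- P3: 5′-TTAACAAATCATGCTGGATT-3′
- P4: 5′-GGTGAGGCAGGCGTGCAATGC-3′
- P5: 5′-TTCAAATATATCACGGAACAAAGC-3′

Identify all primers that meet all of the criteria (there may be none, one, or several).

P1 (20 nt, A=4 T=3 G=8 C=5): GC 13/20 = 65.0%, outside 38.6–61.9% ✗; longest run = 3 ✓; Tm = 64.9 + 41·(13 − 16.4)/20 = 57.9°C, outside 46.4–56.3°C ✗; 3' end GC has 2 G/C ✓ — fails.
P2 (19 nt, A=3 T=9 G=4 C=3): GC 7/19 = 36.8%, outside 38.6–61.9% ✗; longest run = 4 ✓; Tm = 64.9 + 41·(7 − 16.4)/19 = 44.6°C, outside 46.4–56.3°C ✗; 3' end TT has 0 G/C, need ≥1 ✗ — fails.
P3 (20 nt, A=7 T=7 G=3 C=3): GC 6/20 = 30.0%, outside 38.6–61.9% ✗; longest run = 3 ✓; Tm = 64.9 + 41·(6 − 16.4)/20 = 43.6°C, outside 46.4–56.3°C ✗; 3' end TT has 0 G/C, need ≥1 ✗ — fails.
P4 (21 nt, A=4 T=3 G=10 C=4): GC 14/21 = 66.7%, outside 38.6–61.9% ✗; longest run = 2 ✓; Tm = 64.9 + 41·(14 − 16.4)/21 = 60.2°C, outside 46.4–56.3°C ✗; 3' end GC has 2 G/C ✓ — fails.
P5 (24 nt, A=11 T=5 G=3 C=5): GC 8/24 = 33.3%, outside 38.6–61.9% ✗; longest run = 3 ✓; Tm = 64.9 + 41·(8 − 16.4)/24 = 50.6°C ✓; 3' end GC has 2 G/C ✓ — fails.

None of the candidates satisfy all criteria.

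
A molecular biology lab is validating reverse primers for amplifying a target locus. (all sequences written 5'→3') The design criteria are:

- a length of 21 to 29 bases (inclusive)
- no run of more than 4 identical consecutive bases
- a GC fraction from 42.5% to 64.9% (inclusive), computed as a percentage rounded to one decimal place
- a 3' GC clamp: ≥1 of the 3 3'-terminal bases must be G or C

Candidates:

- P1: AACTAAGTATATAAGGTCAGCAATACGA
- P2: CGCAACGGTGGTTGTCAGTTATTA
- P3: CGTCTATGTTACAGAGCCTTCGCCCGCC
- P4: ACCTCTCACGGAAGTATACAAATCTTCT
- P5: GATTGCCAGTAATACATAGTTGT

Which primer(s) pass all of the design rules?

P1 (28 nt, A=13 T=6 G=5 C=4): length 28 ✓; longest run = 2 ✓; GC 9/28 = 32.1%, outside 42.5–64.9% ✗; 3' end CGA has 2 G/C ✓ — fails.
P2 (24 nt, A=5 T=8 G=7 C=4): length 24 ✓; longest run = 2 ✓; GC 11/24 = 45.8% ✓; 3' end TTA has 0 G/C, need ≥1 ✗ — fails.
P3 (28 nt, A=4 T=7 G=6 C=11): length 28 ✓; longest run = 3 ✓; GC 17/28 = 60.7% ✓; 3' end GCC has 3 G/C ✓ — passes.
P4 (28 nt, A=9 T=8 G=3 C=8): length 28 ✓; longest run = 3 ✓; GC 11/28 = 39.3%, outside 42.5–64.9% ✗; 3' end TCT has 1 G/C ✓ — fails.
P5 (23 nt, A=7 T=8 G=5 C=3): length 23 ✓; longest run = 2 ✓; GC 8/23 = 34.8%, outside 42.5–64.9% ✗; 3' end TGT has 1 G/C ✓ — fails.

P3 only.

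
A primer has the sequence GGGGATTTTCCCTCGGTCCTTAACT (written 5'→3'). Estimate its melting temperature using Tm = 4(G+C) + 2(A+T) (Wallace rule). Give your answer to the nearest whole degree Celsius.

Base counts: A=3, T=9, G=6, C=7 (length 25).
Tm = 2·(3+9) + 4·(6+7) = 2·12 + 4·13 = 24 + 52 = 76°C.

76°C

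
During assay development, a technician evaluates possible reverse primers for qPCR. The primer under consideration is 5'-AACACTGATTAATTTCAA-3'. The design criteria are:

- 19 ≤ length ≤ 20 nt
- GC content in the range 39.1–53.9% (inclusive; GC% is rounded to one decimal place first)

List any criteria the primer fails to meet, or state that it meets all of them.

Base counts: A=8, T=6, G=1, C=3 (length 18).
length: length 18, outside 19–20 ✗
GC content: GC 4/18 = 22.2%, outside 39.1–53.9% ✗

Fails: length, GC content.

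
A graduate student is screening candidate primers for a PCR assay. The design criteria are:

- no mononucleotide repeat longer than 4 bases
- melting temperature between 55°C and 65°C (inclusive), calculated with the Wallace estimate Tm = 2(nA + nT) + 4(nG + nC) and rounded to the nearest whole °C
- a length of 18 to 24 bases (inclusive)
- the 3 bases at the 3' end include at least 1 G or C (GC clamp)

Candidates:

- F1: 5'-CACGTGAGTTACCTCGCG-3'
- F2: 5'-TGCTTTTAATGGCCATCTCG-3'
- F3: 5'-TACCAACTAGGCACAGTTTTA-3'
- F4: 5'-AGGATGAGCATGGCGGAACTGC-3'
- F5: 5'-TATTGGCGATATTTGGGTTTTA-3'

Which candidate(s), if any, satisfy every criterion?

F1 and F2.

F1 (18 nt, A=3 T=4 G=5 C=6): longest run = 2 ✓; Tm = 2·7 + 4·11 = 58°C ✓; length 18 ✓; 3' end GCG has 3 G/C ✓ — passes.
F2 (20 nt, A=3 T=8 G=4 C=5): longest run = 4 ✓; Tm = 2·11 + 4·9 = 58°C ✓; length 20 ✓; 3' end TCG has 2 G/C ✓ — passes.
F3 (21 nt, A=7 T=6 G=3 C=5): longest run = 4 ✓; Tm = 2·13 + 4·8 = 58°C ✓; length 21 ✓; 3' end TTA has 0 G/C, need ≥1 ✗ — fails.
F4 (22 nt, A=6 T=3 G=9 C=4): longest run = 2 ✓; Tm = 2·9 + 4·13 = 70°C, outside 55–65°C ✗; length 22 ✓; 3' end TGC has 2 G/C ✓ — fails.
F5 (22 nt, A=4 T=11 G=6 C=1): longest run = 4 ✓; Tm = 2·15 + 4·7 = 58°C ✓; length 22 ✓; 3' end TTA has 0 G/C, need ≥1 ✗ — fails.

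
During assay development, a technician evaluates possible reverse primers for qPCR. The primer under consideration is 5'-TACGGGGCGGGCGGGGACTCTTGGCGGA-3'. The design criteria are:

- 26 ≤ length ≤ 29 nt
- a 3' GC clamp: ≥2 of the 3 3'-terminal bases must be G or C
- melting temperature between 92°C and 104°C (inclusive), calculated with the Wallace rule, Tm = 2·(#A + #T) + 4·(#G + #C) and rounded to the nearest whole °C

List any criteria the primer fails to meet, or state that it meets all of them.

Base counts: A=3, T=4, G=15, C=6 (length 28).
length: length 28 ✓
GC clamp: 3' end GGA has 2 G/C ✓
Tm: Tm = 2·7 + 4·21 = 98°C ✓

Meets all criteria.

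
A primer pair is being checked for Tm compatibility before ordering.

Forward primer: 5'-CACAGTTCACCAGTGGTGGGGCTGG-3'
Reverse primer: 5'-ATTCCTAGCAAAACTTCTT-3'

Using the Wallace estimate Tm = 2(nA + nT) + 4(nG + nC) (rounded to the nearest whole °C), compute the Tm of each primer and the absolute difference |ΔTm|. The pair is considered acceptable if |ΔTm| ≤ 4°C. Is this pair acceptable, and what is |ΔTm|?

|ΔTm| = 32°C; the pair is not acceptable.

Forward: A=4 T=5 G=10 C=6 → Tm = 2·9 + 4·16 = 82°C.
Reverse: A=6 T=7 G=1 C=5 → Tm = 2·13 + 4·6 = 50°C.
|ΔTm| = |82 − 50| = 32°C, > 4°C.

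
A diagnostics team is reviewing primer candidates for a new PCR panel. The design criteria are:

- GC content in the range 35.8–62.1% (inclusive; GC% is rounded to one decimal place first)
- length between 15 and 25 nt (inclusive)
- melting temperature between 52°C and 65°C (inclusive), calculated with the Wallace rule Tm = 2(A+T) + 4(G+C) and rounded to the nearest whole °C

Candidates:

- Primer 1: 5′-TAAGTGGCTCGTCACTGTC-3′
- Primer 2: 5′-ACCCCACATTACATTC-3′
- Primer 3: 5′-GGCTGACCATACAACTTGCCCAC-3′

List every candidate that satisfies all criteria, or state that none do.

Primer 1 only.

Primer 1 (19 nt, A=3 T=6 G=5 C=5): GC 10/19 = 52.6% ✓; length 19 ✓; Tm = 2·9 + 4·10 = 58°C ✓ — passes.
Primer 2 (16 nt, A=5 T=4 G=0 C=7): GC 7/16 = 43.8% ✓; length 16 ✓; Tm = 2·9 + 4·7 = 46°C, outside 52–65°C ✗ — fails.
Primer 3 (23 nt, A=6 T=4 G=4 C=9): GC 13/23 = 56.5% ✓; length 23 ✓; Tm = 2·10 + 4·13 = 72°C, outside 52–65°C ✗ — fails.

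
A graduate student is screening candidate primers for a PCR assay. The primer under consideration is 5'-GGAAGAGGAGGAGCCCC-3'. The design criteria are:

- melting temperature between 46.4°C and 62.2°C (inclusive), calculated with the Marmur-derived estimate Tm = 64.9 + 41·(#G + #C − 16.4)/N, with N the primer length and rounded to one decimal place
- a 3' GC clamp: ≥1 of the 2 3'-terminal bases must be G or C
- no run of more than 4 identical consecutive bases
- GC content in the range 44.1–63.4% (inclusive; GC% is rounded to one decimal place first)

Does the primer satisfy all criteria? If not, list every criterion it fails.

Base counts: A=5, T=0, G=8, C=4 (length 17).
Tm: Tm = 64.9 + 41·(12 − 16.4)/17 = 54.3°C ✓
GC clamp: 3' end CC has 2 G/C ✓
homopolymer run: longest run = 4 ✓
GC content: GC 12/17 = 70.6%, outside 44.1–63.4% ✗

Fails: GC content.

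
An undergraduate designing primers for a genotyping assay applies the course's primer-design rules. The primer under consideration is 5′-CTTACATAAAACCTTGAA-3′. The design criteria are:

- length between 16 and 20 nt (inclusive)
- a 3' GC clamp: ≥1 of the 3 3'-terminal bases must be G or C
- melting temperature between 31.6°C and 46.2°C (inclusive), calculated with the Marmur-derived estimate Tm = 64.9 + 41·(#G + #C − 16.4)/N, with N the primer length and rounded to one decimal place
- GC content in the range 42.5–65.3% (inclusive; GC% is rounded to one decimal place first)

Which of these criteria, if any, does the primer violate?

Base counts: A=8, T=5, G=1, C=4 (length 18).
length: length 18 ✓
GC clamp: 3' end GAA has 1 G/C ✓
Tm: Tm = 64.9 + 41·(5 − 16.4)/18 = 38.9°C ✓
GC content: GC 5/18 = 27.8%, outside 42.5–65.3% ✗

Fails: GC content.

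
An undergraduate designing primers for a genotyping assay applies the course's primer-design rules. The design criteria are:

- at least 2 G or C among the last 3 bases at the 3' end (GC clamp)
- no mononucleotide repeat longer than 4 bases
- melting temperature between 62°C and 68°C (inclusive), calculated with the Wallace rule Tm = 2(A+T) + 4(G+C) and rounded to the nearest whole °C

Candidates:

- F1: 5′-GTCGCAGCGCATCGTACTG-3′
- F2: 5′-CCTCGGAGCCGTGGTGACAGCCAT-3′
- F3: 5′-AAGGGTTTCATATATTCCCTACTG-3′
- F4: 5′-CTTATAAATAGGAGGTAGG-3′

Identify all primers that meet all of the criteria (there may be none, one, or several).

F1 and F3.

F1 (19 nt, A=3 T=4 G=6 C=6): 3' end CTG has 2 G/C ✓; longest run = 1 ✓; Tm = 2·7 + 4·12 = 62°C ✓ — passes.
F2 (24 nt, A=4 T=4 G=8 C=8): 3' end CAT has 1 G/C, need ≥2 ✗; longest run = 2 ✓; Tm = 2·8 + 4·16 = 80°C, outside 62–68°C ✗ — fails.
F3 (24 nt, A=6 T=9 G=4 C=5): 3' end CTG has 2 G/C ✓; longest run = 3 ✓; Tm = 2·15 + 4·9 = 66°C ✓ — passes.
F4 (19 nt, A=7 T=5 G=6 C=1): 3' end AGG has 2 G/C ✓; longest run = 3 ✓; Tm = 2·12 + 4·7 = 52°C, outside 62–68°C ✗ — fails.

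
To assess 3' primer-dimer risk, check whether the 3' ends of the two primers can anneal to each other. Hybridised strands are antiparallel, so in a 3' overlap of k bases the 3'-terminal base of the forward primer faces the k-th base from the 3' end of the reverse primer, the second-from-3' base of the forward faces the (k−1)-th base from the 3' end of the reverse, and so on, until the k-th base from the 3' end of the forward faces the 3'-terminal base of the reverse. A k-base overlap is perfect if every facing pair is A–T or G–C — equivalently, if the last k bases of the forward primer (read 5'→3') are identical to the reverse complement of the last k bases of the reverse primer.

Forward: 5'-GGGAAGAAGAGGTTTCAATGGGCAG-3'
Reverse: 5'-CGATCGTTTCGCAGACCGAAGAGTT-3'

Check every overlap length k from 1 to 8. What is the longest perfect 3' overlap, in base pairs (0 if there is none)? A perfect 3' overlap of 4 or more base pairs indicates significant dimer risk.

Last 8 bases (5'→3') — forward …ATGGGCAG, reverse …GAAGAGTT.
Reverse complement of the reverse primer's last 8 bases: AACTCTTC; its first k bases are the reverse complement of the reverse primer's last k bases, so a perfect k-base overlap needs the forward primer's last k bases to equal them.
Comparing (forward last k vs required): k=1: G vs A ✗; k=2: AG vs AA ✗; k=3: CAG vs AAC ✗; k=4: GCAG vs AACT ✗; k=5: GGCAG vs AACTC ✗; k=6: GGGCAG vs AACTCT ✗; k=7: TGGGCAG vs AACTCTT ✗; k=8: ATGGGCAG vs AACTCTTC ✗.
No overlap length from 1 to 8 is perfect, so the longest perfect 3' overlap is 0.

Longest perfect overlap: 0 complementary base pairs; below the dimer-risk threshold (threshold 4).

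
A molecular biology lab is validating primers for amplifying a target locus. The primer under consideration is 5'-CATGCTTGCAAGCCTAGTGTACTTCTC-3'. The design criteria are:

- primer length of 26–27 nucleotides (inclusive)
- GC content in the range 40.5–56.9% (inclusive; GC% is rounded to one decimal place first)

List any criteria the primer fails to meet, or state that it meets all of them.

Base counts: A=5, T=9, G=5, C=8 (length 27).
length: length 27 ✓
GC content: GC 13/27 = 48.1% ✓

Meets all criteria.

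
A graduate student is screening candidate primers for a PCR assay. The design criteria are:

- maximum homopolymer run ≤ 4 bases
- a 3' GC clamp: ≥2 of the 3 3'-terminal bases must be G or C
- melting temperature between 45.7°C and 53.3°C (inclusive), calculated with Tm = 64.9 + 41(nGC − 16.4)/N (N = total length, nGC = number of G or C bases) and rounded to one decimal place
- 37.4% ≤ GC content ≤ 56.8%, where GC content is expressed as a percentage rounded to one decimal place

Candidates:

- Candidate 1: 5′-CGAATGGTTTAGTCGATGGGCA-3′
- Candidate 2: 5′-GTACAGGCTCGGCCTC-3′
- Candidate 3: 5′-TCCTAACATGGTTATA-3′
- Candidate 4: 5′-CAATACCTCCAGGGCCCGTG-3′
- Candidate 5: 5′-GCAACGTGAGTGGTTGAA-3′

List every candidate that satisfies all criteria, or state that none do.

Candidate 1 (22 nt, A=5 T=6 G=8 C=3): longest run = 3 ✓; 3' end GCA has 2 G/C ✓; Tm = 64.9 + 41·(11 − 16.4)/22 = 54.8°C, outside 45.7–53.3°C ✗; GC 11/22 = 50.0% ✓ — fails.
Candidate 2 (16 nt, A=2 T=3 G=5 C=6): longest run = 2 ✓; 3' end CTC has 2 G/C ✓; Tm = 64.9 + 41·(11 − 16.4)/16 = 51.1°C ✓; GC 11/16 = 68.8%, outside 37.4–56.8% ✗ — fails.
Candidate 3 (16 nt, A=5 T=6 G=2 C=3): longest run = 2 ✓; 3' end ATA has 0 G/C, need ≥2 ✗; Tm = 64.9 + 41·(5 − 16.4)/16 = 35.7°C, outside 45.7–53.3°C ✗; GC 5/16 = 31.3%, outside 37.4–56.8% ✗ — fails.
Candidate 4 (20 nt, A=4 T=3 G=5 C=8): longest run = 3 ✓; 3' end GTG has 2 G/C ✓; Tm = 64.9 + 41·(13 − 16.4)/20 = 57.9°C, outside 45.7–53.3°C ✗; GC 13/20 = 65.0%, outside 37.4–56.8% ✗ — fails.
Candidate 5 (18 nt, A=5 T=4 G=7 C=2): longest run = 2 ✓; 3' end GAA has 1 G/C, need ≥2 ✗; Tm = 64.9 + 41·(9 − 16.4)/18 = 48.0°C ✓; GC 9/18 = 50.0% ✓ — fails.

None of the candidates satisfy all criteria.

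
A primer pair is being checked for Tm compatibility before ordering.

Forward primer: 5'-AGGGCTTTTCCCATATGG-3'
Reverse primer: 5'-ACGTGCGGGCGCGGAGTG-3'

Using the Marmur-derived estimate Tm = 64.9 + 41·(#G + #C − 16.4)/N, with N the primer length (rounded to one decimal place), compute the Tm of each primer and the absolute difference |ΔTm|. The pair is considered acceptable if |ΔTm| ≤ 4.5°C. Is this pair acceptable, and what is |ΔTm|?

Forward: G+C = 9, N = 18 → Tm = 64.9 + 41·(9 − 16.4)/18 = 48.0°C.
Reverse: G+C = 14, N = 18 → Tm = 64.9 + 41·(14 − 16.4)/18 = 59.4°C.
|ΔTm| = |48.0 − 59.4| = 11.4°C, > 4.5°C.

|ΔTm| = 11.4°C; the pair is not acceptable.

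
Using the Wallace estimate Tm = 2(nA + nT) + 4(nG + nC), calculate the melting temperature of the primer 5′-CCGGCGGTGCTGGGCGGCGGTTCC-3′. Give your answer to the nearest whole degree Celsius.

Base counts: A=0, T=4, G=12, C=8 (length 24).
Tm = 2·(0+4) + 4·(12+8) = 2·4 + 4·20 = 8 + 80 = 88°C.

88°C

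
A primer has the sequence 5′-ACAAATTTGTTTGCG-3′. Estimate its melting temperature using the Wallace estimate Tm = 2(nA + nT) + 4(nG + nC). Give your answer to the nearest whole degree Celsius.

Base counts: A=4, T=6, G=3, C=2 (length 15).
Tm = 2·(4+6) + 4·(3+2) = 2·10 + 4·5 = 20 + 20 = 40°C.

40°C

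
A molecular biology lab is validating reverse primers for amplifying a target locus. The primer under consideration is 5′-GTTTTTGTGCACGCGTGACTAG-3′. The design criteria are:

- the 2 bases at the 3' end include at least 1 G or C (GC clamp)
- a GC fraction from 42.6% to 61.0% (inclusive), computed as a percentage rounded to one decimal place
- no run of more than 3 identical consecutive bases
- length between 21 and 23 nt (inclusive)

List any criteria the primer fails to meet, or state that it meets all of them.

Base counts: A=3, T=8, G=7, C=4 (length 22).
GC clamp: 3' end AG has 1 G/C ✓
GC content: GC 11/22 = 50.0% ✓
homopolymer run: longest run = 5, exceeds 3 ✗
length: length 22 ✓

Fails: homopolymer run.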